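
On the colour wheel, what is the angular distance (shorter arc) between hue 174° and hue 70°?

|174 − 70| = 104.
104 ≤ 180, so the shorter arc is 104°.

104°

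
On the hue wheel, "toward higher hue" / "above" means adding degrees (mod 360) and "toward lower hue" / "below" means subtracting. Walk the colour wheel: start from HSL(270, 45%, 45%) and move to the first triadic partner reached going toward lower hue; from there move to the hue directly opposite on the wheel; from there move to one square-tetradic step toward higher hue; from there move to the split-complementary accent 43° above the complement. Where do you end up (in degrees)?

283°

triadic ↓ −120°: 270 − 120 = 150°
complement +180°: 150 + 180 = 330°
square ↑ +90°: 330 + 90 = 420 → 420 − 360 = 60°
split-comp 43° ↑ +223°: 60 + 223 = 283°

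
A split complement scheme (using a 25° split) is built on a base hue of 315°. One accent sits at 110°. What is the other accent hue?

Split-complementary hues sit 25° either side of the complement.
Complement of the base 315°: 315 + 180 = 495 → 495 − 360 = 135°
The given accent 110° is 25° one side of 135°; the other accent sits 25° the other side: 135 + 25 = 160°

160°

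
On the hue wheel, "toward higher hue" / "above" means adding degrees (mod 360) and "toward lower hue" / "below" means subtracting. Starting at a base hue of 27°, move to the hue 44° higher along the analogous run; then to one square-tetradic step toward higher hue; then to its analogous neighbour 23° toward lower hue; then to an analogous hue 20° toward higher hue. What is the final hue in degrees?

158°

27 + 44 = 71°   (analog 44° ↑)
71 + 90 = 161°   (square ↑)
161 − 23 = 138°   (analog 23° ↓)
138 + 20 = 158°   (analog 20° ↑)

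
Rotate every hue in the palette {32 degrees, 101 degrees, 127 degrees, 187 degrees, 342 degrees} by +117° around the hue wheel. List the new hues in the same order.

149°, 218°, 244°, 304°, 99°

32 + 117 = 149°
101 + 117 = 218°
127 + 117 = 244°
187 + 117 = 304°
342 + 117 = 459 → 459 − 360 = 99°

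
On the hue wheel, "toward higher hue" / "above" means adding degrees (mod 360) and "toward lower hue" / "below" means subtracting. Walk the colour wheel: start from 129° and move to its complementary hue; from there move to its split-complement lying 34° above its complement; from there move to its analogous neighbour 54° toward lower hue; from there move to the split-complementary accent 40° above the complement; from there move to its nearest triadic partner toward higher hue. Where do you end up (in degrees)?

89°

129 + 180 = 309°   (complement)
309 + 214 = 523 → 523 − 360 = 163°   (split-comp 34° ↑)
163 − 54 = 109°   (analog 54° ↓)
109 + 220 = 329°   (split-comp 40° ↑)
329 + 120 = 449 → 449 − 360 = 89°   (triadic ↑)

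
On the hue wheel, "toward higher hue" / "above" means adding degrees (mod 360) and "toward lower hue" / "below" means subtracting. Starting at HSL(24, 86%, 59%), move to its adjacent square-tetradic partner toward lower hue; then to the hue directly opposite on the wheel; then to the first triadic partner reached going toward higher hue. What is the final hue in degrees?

square ↓ −90°: 24 − 90 = -66 → -66 + 360 = 294°
complement +180°: 294 + 180 = 474 → 474 − 360 = 114°
triadic ↑ +120°: 114 + 120 = 234°

234°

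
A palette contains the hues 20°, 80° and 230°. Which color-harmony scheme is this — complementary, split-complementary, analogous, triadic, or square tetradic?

split-complementary

Sort the hues: 20°, 80°, 230°.
Successive gaps around the wheel: 60°, 150°, 150°.
Two 150° gaps and one 60° gap — a base hue opposite a pair of accents 30° either side of its complement — is the split-complementary pattern.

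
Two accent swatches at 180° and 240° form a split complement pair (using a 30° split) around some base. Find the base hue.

30°

The accents sit 30° either side of the complement, so the complement is their short-arc midpoint on the wheel.
Short-arc midpoint of 180° and 240°: 210°.
Base is 180° from the complement: 210 − 180 = 30°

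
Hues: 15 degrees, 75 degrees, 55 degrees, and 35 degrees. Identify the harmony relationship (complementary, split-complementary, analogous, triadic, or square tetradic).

analogous

Sort the hues: 15°, 35°, 55°, 75°.
Successive gaps around the wheel: 20°, 20°, 20°, 300°.
A run of hues at equal small steps (20°) with one large closing gap is an analogous group.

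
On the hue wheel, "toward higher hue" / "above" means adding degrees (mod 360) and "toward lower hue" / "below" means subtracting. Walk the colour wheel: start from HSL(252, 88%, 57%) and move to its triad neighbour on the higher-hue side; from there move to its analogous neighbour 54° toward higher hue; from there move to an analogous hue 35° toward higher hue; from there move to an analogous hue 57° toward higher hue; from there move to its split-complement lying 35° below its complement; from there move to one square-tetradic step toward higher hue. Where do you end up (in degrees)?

triadic ↑ +120°: 252 + 120 = 372 → 372 − 360 = 12°
analog 54° ↑ +54°: 12 + 54 = 66°
analog 35° ↑ +35°: 66 + 35 = 101°
analog 57° ↑ +57°: 101 + 57 = 158°
split-comp 35° ↓ +145°: 158 + 145 = 303°
square ↑ +90°: 303 + 90 = 393 → 393 − 360 = 33°

33°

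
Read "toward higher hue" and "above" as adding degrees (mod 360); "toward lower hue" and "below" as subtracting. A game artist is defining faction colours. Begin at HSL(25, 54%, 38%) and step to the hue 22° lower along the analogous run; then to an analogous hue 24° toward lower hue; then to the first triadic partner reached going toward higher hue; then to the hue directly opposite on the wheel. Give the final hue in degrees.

279°

25 − 22 = 3°   (analog 22° ↓)
3 − 24 = -21 → -21 + 360 = 339°   (analog 24° ↓)
339 + 120 = 459 → 459 − 360 = 99°   (triadic ↑)
99 + 180 = 279°   (complement)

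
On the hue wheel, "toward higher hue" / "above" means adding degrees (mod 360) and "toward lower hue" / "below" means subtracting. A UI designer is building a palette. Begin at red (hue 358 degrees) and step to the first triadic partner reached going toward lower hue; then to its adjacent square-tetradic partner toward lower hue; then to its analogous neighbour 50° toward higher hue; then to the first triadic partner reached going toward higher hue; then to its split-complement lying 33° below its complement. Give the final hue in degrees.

105°

358 − 120 = 238°   (triadic ↓)
238 − 90 = 148°   (square ↓)
148 + 50 = 198°   (analog 50° ↑)
198 + 120 = 318°   (triadic ↑)
318 + 147 = 465 → 465 − 360 = 105°   (split-comp 33° ↓)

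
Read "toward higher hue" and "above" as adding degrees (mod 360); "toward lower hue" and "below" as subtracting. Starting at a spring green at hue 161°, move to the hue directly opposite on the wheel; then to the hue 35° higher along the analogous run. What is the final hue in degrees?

complement +180°: 161 + 180 = 341°
analog 35° ↑ +35°: 341 + 35 = 376 → 376 − 360 = 16°

16°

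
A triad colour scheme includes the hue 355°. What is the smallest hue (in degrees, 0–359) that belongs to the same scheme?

A triad places three hues 120° apart.
The full set through 355° is {115°, 235°, 355°}.

115°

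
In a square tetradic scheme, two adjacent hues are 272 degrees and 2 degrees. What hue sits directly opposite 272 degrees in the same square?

A square tetradic scheme places four hues 90° apart; opposite corners are 180° apart.
272 + 180 = 452 → 452 − 360 = 92°

92°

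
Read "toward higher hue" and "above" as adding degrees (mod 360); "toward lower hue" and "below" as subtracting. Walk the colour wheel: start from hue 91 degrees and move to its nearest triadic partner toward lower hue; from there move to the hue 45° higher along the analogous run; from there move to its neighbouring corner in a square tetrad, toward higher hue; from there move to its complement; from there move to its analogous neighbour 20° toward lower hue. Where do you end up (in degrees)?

−120° (triadic ↓): 91 − 120 = -29 → -29 + 360 = 331°
+45° (analog 45° ↑): 331 + 45 = 376 → 376 − 360 = 16°
+90° (square ↑): 16 + 90 = 106°
+180° (complement): 106 + 180 = 286°
−20° (analog 20° ↓): 286 − 20 = 266°

266°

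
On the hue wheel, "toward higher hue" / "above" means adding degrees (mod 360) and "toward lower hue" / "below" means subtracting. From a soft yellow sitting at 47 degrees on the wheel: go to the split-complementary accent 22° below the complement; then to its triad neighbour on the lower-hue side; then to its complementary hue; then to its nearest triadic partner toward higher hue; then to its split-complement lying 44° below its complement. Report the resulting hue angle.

+158° (split-comp 22° ↓): 47 + 158 = 205°
−120° (triadic ↓): 205 − 120 = 85°
+180° (complement): 85 + 180 = 265°
+120° (triadic ↑): 265 + 120 = 385 → 385 − 360 = 25°
+136° (split-comp 44° ↓): 25 + 136 = 161°

161°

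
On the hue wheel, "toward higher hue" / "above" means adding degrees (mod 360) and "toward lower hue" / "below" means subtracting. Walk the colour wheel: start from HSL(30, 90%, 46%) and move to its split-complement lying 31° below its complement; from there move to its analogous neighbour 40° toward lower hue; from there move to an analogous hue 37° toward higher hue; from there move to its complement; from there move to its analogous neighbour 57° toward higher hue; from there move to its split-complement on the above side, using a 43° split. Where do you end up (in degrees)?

split-comp 31° ↓ +149°: 30 + 149 = 179°
analog 40° ↓ −40°: 179 − 40 = 139°
analog 37° ↑ +37°: 139 + 37 = 176°
complement +180°: 176 + 180 = 356°
analog 57° ↑ +57°: 356 + 57 = 413 → 413 − 360 = 53°
split-comp 43° ↑ +223°: 53 + 223 = 276°

276°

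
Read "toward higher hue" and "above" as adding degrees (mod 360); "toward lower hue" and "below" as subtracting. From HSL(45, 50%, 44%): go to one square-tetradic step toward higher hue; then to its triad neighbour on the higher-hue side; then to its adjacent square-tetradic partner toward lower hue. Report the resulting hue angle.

+90° (square ↑): 45 + 90 = 135°
+120° (triadic ↑): 135 + 120 = 255°
−90° (square ↓): 255 − 90 = 165°

165°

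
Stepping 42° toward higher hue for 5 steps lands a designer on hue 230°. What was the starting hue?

20°

5 steps of 42° (toward higher hue) give a net shift of +210°.
Start = end − shift: 230 − 210 = 20°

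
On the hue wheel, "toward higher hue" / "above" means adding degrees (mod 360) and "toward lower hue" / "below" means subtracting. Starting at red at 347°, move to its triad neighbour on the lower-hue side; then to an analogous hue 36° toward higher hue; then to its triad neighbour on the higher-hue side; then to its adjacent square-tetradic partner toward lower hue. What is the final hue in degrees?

293°

triadic ↓ −120°: 347 − 120 = 227°
analog 36° ↑ +36°: 227 + 36 = 263°
triadic ↑ +120°: 263 + 120 = 383 → 383 − 360 = 23°
square ↓ −90°: 23 − 90 = -67 → -67 + 360 = 293°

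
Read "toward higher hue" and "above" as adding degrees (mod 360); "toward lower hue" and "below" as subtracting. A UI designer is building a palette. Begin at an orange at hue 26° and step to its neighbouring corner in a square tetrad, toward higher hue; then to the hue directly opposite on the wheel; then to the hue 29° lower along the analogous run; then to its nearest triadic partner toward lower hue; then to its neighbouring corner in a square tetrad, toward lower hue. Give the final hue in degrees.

square ↑ +90°: 26 + 90 = 116°
complement +180°: 116 + 180 = 296°
analog 29° ↓ −29°: 296 − 29 = 267°
triadic ↓ −120°: 267 − 120 = 147°
square ↓ −90°: 147 − 90 = 57°

57°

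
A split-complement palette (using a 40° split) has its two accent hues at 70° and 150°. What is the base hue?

290°

The accents sit 40° either side of the complement, so the complement is their short-arc midpoint on the wheel.
Short-arc midpoint of 70° and 150°: 110°.
Base is 180° from the complement: 110 − 180 = -70 → -70 + 360 = 290°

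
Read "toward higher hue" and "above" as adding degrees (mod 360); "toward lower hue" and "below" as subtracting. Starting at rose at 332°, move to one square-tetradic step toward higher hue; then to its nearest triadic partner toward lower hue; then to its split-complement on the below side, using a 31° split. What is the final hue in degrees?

91°

332 + 90 = 422 → 422 − 360 = 62°   (square ↑)
62 − 120 = -58 → -58 + 360 = 302°   (triadic ↓)
302 + 149 = 451 → 451 − 360 = 91°   (split-comp 31° ↓)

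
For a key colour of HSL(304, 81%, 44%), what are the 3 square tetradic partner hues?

34°, 124°, and 214°

A square tetradic scheme places four hues every 90°.
304 + 90 = 394 → 394 − 360 = 34°
304 + 180 = 484 → 484 − 360 = 124°
304 + 270 = 574 → 574 − 360 = 214°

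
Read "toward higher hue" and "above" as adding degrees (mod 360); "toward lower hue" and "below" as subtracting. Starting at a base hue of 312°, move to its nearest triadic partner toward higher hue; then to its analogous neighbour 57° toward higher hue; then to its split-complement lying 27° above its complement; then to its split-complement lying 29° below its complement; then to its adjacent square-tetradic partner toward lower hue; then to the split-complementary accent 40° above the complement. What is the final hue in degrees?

+120° (triadic ↑): 312 + 120 = 432 → 432 − 360 = 72°
+57° (analog 57° ↑): 72 + 57 = 129°
+207° (split-comp 27° ↑): 129 + 207 = 336°
+151° (split-comp 29° ↓): 336 + 151 = 487 → 487 − 360 = 127°
−90° (square ↓): 127 − 90 = 37°
+220° (split-comp 40° ↑): 37 + 220 = 257°

257°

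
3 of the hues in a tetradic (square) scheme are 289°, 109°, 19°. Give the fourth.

A square tetradic scheme places four hues every 90°.
The full set through 19° is {19°, 109°, 199°, 289°}.
Given {19°, 109°, 289°}, the missing hue is 199°.

199°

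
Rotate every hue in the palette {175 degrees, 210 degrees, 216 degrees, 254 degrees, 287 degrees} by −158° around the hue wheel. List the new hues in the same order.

175 − 158 = 17°
210 − 158 = 52°
216 − 158 = 58°
254 − 158 = 96°
287 − 158 = 129°

17°, 52°, 58°, 96°, 129°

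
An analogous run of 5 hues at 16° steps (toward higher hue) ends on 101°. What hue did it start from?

37°

4 steps of 16° (toward higher hue) give a net shift of +64°.
Start = end − shift: 101 − 64 = 37°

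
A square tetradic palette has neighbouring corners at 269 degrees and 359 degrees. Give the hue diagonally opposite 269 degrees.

A square tetradic scheme places four hues 90° apart; opposite corners are 180° apart.
269 + 180 = 449 → 449 − 360 = 89°

89°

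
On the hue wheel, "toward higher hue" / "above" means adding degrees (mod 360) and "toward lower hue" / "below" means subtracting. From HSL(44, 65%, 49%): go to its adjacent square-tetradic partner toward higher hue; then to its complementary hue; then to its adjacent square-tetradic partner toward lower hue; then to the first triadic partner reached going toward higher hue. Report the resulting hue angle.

344°

square ↑ +90°: 44 + 90 = 134°
complement +180°: 134 + 180 = 314°
square ↓ −90°: 314 − 90 = 224°
triadic ↑ +120°: 224 + 120 = 344°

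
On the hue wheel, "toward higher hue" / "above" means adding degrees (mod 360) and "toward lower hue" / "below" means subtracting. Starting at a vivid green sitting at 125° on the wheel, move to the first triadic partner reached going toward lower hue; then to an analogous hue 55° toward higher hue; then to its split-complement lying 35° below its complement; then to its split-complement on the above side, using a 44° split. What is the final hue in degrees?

125 − 120 = 5°   (triadic ↓)
5 + 55 = 60°   (analog 55° ↑)
60 + 145 = 205°   (split-comp 35° ↓)
205 + 224 = 429 → 429 − 360 = 69°   (split-comp 44° ↑)

69°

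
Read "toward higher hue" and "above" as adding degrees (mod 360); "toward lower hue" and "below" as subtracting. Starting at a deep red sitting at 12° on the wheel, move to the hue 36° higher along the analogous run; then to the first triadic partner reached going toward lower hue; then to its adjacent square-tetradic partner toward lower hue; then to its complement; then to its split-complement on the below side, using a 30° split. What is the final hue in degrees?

+36° (analog 36° ↑): 12 + 36 = 48°
−120° (triadic ↓): 48 − 120 = -72 → -72 + 360 = 288°
−90° (square ↓): 288 − 90 = 198°
+180° (complement): 198 + 180 = 378 → 378 − 360 = 18°
+150° (split-comp 30° ↓): 18 + 150 = 168°

168°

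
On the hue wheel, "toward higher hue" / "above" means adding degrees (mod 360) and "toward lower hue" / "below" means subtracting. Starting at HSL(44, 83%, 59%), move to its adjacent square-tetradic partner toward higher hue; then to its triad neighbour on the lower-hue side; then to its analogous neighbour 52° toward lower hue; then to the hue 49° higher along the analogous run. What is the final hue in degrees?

11°

square ↑ +90°: 44 + 90 = 134°
triadic ↓ −120°: 134 − 120 = 14°
analog 52° ↓ −52°: 14 − 52 = -38 → -38 + 360 = 322°
analog 49° ↑ +49°: 322 + 49 = 371 → 371 − 360 = 11°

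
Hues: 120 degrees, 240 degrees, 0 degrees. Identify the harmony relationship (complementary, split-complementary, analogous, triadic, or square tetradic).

triadic

Sort the hues: 0°, 120°, 240°.
Successive gaps around the wheel: 120°, 120°, 120°.
Three hues equally spaced 120° apart form a triad.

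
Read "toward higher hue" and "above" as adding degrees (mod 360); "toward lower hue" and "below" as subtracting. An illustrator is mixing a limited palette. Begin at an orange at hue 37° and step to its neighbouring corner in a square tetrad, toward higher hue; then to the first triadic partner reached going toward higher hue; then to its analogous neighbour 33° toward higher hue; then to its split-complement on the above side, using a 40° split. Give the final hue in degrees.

140°

37 + 90 = 127°   (square ↑)
127 + 120 = 247°   (triadic ↑)
247 + 33 = 280°   (analog 33° ↑)
280 + 220 = 500 → 500 − 360 = 140°   (split-comp 40° ↑)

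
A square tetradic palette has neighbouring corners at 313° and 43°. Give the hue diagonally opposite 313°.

A square tetradic scheme places four hues 90° apart; opposite corners are 180° apart.
313 + 180 = 493 → 493 − 360 = 133°

133°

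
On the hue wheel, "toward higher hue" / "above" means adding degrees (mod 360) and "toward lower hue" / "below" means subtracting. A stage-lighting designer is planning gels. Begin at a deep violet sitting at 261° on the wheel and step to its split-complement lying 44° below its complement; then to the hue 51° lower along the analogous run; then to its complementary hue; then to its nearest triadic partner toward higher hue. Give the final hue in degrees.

+136° (split-comp 44° ↓): 261 + 136 = 397 → 397 − 360 = 37°
−51° (analog 51° ↓): 37 − 51 = -14 → -14 + 360 = 346°
+180° (complement): 346 + 180 = 526 → 526 − 360 = 166°
+120° (triadic ↑): 166 + 120 = 286°

286°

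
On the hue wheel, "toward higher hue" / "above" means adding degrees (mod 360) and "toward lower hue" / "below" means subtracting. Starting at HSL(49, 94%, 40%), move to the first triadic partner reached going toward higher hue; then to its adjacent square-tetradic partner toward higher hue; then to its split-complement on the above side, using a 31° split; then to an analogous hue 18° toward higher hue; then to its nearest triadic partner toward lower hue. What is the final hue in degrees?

8°

+120° (triadic ↑): 49 + 120 = 169°
+90° (square ↑): 169 + 90 = 259°
+211° (split-comp 31° ↑): 259 + 211 = 470 → 470 − 360 = 110°
+18° (analog 18° ↑): 110 + 18 = 128°
−120° (triadic ↓): 128 − 120 = 8°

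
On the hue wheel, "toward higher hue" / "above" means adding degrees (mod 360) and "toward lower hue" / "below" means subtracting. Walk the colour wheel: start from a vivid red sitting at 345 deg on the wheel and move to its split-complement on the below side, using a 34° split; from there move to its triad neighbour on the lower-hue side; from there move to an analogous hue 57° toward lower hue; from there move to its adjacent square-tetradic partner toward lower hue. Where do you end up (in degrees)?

224°

+146° (split-comp 34° ↓): 345 + 146 = 491 → 491 − 360 = 131°
−120° (triadic ↓): 131 − 120 = 11°
−57° (analog 57° ↓): 11 − 57 = -46 → -46 + 360 = 314°
−90° (square ↓): 314 − 90 = 224°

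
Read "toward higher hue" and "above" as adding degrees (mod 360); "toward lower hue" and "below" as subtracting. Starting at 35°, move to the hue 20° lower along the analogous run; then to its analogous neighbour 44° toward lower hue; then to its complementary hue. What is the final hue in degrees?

−20° (analog 20° ↓): 35 − 20 = 15°
−44° (analog 44° ↓): 15 − 44 = -29 → -29 + 360 = 331°
+180° (complement): 331 + 180 = 511 → 511 − 360 = 151°

151°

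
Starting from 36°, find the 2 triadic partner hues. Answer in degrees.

A triad places three hues 120° apart.
36 + 120 = 156°
36 + 240 = 276°

156° and 276°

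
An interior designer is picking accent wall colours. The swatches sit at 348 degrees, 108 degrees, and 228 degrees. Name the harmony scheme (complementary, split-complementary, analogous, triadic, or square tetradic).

Sort the hues: 108°, 228°, 348°.
Successive gaps around the wheel: 120°, 120°, 120°.
Three hues equally spaced 120° apart form a triad.

triadic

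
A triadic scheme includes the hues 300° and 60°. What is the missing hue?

A triad places three hues 120° apart.
The full set through 60° is {60°, 180°, 300°}.
Given {60°, 300°}, the missing hue is 180°.

180°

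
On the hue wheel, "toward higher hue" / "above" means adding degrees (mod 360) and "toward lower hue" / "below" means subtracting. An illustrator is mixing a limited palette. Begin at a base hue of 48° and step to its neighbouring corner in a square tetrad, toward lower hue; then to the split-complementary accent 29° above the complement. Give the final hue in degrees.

48 − 90 = -42 → -42 + 360 = 318°   (square ↓)
318 + 209 = 527 → 527 − 360 = 167°   (split-comp 29° ↑)

167°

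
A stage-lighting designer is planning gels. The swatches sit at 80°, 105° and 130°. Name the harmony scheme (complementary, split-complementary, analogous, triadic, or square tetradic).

Sort the hues: 80°, 105°, 130°.
Successive gaps around the wheel: 25°, 25°, 310°.
A run of hues at equal small steps (25°) with one large closing gap is an analogous group.

analogous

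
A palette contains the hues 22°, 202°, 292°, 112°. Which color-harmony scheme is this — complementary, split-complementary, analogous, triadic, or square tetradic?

Sort the hues: 22°, 112°, 202°, 292°.
Successive gaps around the wheel: 90°, 90°, 90°, 90°.
Four hues every 90° form a square tetradic scheme.

square tetradic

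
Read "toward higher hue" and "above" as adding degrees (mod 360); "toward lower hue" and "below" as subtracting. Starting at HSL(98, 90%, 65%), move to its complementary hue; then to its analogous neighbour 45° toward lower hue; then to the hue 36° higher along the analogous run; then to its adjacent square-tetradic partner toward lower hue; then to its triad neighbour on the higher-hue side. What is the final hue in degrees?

+180° (complement): 98 + 180 = 278°
−45° (analog 45° ↓): 278 − 45 = 233°
+36° (analog 36° ↑): 233 + 36 = 269°
−90° (square ↓): 269 − 90 = 179°
+120° (triadic ↑): 179 + 120 = 299°

299°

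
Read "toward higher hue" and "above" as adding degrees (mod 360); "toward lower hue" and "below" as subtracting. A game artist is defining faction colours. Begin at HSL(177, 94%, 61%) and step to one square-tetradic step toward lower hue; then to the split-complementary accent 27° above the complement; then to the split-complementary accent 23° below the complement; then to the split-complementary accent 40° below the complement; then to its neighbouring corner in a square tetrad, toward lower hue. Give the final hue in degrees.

square ↓ −90°: 177 − 90 = 87°
split-comp 27° ↑ +207°: 87 + 207 = 294°
split-comp 23° ↓ +157°: 294 + 157 = 451 → 451 − 360 = 91°
split-comp 40° ↓ +140°: 91 + 140 = 231°
square ↓ −90°: 231 − 90 = 141°

141°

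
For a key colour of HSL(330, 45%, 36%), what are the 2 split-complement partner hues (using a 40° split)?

Complement of 330°: 330 + 180 = 510 → 510 − 360 = 150°
150 − 40 = 110°
150 + 40 = 190°

110° and 190°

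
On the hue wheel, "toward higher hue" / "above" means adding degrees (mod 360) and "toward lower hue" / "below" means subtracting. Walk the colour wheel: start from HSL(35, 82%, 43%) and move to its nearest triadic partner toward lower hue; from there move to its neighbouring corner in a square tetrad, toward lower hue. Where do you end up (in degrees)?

185°

−120° (triadic ↓): 35 − 120 = -85 → -85 + 360 = 275°
−90° (square ↓): 275 − 90 = 185°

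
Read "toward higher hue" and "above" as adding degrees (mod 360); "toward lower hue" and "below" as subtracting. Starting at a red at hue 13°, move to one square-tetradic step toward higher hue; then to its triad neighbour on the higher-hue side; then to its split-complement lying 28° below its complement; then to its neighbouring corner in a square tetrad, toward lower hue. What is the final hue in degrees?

13 + 90 = 103°   (square ↑)
103 + 120 = 223°   (triadic ↑)
223 + 152 = 375 → 375 − 360 = 15°   (split-comp 28° ↓)
15 − 90 = -75 → -75 + 360 = 285°   (square ↓)

285°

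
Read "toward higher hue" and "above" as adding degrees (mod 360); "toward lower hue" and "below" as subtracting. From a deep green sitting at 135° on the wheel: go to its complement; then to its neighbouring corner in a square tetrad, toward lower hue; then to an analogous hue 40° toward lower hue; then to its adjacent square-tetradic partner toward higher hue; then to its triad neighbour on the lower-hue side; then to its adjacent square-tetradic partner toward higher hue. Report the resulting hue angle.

complement +180°: 135 + 180 = 315°
square ↓ −90°: 315 − 90 = 225°
analog 40° ↓ −40°: 225 − 40 = 185°
square ↑ +90°: 185 + 90 = 275°
triadic ↓ −120°: 275 − 120 = 155°
square ↑ +90°: 155 + 90 = 245°

245°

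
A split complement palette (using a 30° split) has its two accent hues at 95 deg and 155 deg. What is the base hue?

The accents sit 30° either side of the complement, so the complement is their short-arc midpoint on the wheel.
Short-arc midpoint of 95° and 155°: 125°.
Base is 180° from the complement: 125 − 180 = -55 → -55 + 360 = 305°

305°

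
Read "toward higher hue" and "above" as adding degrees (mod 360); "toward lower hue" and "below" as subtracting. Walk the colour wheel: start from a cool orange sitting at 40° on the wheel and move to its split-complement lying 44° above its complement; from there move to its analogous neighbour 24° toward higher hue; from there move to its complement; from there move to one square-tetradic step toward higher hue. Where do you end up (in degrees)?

198°

split-comp 44° ↑ +224°: 40 + 224 = 264°
analog 24° ↑ +24°: 264 + 24 = 288°
complement +180°: 288 + 180 = 468 → 468 − 360 = 108°
square ↑ +90°: 108 + 90 = 198°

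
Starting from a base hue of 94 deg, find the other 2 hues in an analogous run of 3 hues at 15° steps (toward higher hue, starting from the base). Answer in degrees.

Analogous hues sit every 15° along the wheel.
94 + 15 = 109°
94 + 30 = 124°

109° and 124°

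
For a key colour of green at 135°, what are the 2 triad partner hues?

A triad places three hues 120° apart.
135 + 120 = 255°
135 + 240 = 375 → 375 − 360 = 15°

255° and 15°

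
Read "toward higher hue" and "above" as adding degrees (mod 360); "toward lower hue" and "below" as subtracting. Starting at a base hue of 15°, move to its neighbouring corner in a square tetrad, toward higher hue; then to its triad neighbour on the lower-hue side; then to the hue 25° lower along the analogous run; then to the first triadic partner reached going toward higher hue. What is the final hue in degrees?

80°

+90° (square ↑): 15 + 90 = 105°
−120° (triadic ↓): 105 − 120 = -15 → -15 + 360 = 345°
−25° (analog 25° ↓): 345 − 25 = 320°
+120° (triadic ↑): 320 + 120 = 440 → 440 − 360 = 80°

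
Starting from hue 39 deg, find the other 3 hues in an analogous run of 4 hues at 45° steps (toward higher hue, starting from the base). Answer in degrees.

Analogous hues sit every 45° along the wheel.
39 + 45 = 84°
39 + 90 = 129°
39 + 135 = 174°

84°, 129°, and 174°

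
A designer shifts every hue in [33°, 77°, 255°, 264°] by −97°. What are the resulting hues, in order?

33 − 97 = -64 → -64 + 360 = 296°
77 − 97 = -20 → -20 + 360 = 340°
255 − 97 = 158°
264 − 97 = 167°

296°, 340°, 158°, 167°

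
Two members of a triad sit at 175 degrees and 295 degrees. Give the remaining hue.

55°

A triad spaces three hues 120° apart.
The full set is {55°, 175°, 295°}.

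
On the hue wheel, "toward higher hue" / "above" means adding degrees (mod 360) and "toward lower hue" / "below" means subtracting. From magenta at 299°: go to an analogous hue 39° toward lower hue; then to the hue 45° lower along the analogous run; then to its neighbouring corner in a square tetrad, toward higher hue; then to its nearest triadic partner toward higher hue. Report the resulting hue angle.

299 − 39 = 260°   (analog 39° ↓)
260 − 45 = 215°   (analog 45° ↓)
215 + 90 = 305°   (square ↑)
305 + 120 = 425 → 425 − 360 = 65°   (triadic ↑)

65°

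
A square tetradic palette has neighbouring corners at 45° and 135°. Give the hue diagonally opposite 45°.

A square tetradic scheme places four hues 90° apart; opposite corners are 180° apart.
45 + 180 = 225°

225°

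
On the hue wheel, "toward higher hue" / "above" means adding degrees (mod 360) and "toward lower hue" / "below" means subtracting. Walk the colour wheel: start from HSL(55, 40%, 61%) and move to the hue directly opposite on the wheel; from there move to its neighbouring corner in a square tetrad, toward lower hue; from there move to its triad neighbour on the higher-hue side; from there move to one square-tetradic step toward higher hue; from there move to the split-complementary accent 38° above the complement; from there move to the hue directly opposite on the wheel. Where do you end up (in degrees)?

complement +180°: 55 + 180 = 235°
square ↓ −90°: 235 − 90 = 145°
triadic ↑ +120°: 145 + 120 = 265°
square ↑ +90°: 265 + 90 = 355°
split-comp 38° ↑ +218°: 355 + 218 = 573 → 573 − 360 = 213°
complement +180°: 213 + 180 = 393 → 393 − 360 = 33°

33°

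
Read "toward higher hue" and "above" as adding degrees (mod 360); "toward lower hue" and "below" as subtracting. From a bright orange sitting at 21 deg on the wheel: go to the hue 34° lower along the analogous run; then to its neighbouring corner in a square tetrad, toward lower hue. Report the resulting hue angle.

analog 34° ↓ −34°: 21 − 34 = -13 → -13 + 360 = 347°
square ↓ −90°: 347 − 90 = 257°

257°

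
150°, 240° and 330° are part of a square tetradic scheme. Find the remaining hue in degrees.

60°

A square tetradic scheme places four hues every 90°.
The full set through 150° is {60°, 150°, 240°, 330°}.
Given {150°, 240°, 330°}, the missing hue is 60°.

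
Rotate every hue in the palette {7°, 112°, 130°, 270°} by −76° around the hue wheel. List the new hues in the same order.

291°, 36°, 54°, 194°

7 − 76 = -69 → -69 + 360 = 291°
112 − 76 = 36°
130 − 76 = 54°
270 − 76 = 194°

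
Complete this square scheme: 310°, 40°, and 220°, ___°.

A square tetradic scheme places four hues every 90°.
The full set through 40° is {40°, 130°, 220°, 310°}.
Given {40°, 220°, 310°}, the missing hue is 130°.

130°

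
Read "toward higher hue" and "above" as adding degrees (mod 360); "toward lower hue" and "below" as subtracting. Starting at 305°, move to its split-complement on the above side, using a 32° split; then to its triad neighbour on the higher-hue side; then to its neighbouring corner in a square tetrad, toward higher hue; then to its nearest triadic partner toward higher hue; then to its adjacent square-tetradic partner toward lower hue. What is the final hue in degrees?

37°

+212° (split-comp 32° ↑): 305 + 212 = 517 → 517 − 360 = 157°
+120° (triadic ↑): 157 + 120 = 277°
+90° (square ↑): 277 + 90 = 367 → 367 − 360 = 7°
+120° (triadic ↑): 7 + 120 = 127°
−90° (square ↓): 127 − 90 = 37°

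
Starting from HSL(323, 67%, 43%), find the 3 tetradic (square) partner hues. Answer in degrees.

53°, 143°, and 233°

A square tetradic scheme places four hues every 90°.
323 + 90 = 413 → 413 − 360 = 53°
323 + 180 = 503 → 503 − 360 = 143°
323 + 270 = 593 → 593 − 360 = 233°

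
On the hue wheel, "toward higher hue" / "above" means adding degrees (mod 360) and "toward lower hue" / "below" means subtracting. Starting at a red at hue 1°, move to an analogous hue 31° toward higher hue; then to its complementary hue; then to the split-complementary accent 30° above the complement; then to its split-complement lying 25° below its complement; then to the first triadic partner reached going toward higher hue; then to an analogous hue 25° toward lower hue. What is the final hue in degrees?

+31° (analog 31° ↑): 1 + 31 = 32°
+180° (complement): 32 + 180 = 212°
+210° (split-comp 30° ↑): 212 + 210 = 422 → 422 − 360 = 62°
+155° (split-comp 25° ↓): 62 + 155 = 217°
+120° (triadic ↑): 217 + 120 = 337°
−25° (analog 25° ↓): 337 − 25 = 312°

312°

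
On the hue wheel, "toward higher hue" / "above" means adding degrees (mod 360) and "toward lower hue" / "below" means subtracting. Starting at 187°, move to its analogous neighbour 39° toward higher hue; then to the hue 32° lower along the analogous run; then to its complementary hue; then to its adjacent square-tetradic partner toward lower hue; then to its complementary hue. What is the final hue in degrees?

187 + 39 = 226°   (analog 39° ↑)
226 − 32 = 194°   (analog 32° ↓)
194 + 180 = 374 → 374 − 360 = 14°   (complement)
14 − 90 = -76 → -76 + 360 = 284°   (square ↓)
284 + 180 = 464 → 464 − 360 = 104°   (complement)

104°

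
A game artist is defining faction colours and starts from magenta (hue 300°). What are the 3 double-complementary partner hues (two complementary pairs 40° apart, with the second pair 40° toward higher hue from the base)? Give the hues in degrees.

A rectangular tetradic uses two complementary pairs 40° apart: offsets 0°, 40°, 180°, 220°.
300 + 40 = 340°
300 + 180 = 480 → 480 − 360 = 120°
300 + 220 = 520 → 520 − 360 = 160°

340°, 120° and 160°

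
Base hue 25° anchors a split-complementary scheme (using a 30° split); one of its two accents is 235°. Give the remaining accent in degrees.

Split-complementary hues sit 30° either side of the complement.
Complement of the base 25°: 25 + 180 = 205°
The given accent 235° is 30° one side of 205°; the other accent sits 30° the other side: 205 − 30 = 175°

175°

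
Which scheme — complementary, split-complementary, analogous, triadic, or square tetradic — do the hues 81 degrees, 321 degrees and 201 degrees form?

triadic

Sort the hues: 81°, 201°, 321°.
Successive gaps around the wheel: 120°, 120°, 120°.
Three hues equally spaced 120° apart form a triad.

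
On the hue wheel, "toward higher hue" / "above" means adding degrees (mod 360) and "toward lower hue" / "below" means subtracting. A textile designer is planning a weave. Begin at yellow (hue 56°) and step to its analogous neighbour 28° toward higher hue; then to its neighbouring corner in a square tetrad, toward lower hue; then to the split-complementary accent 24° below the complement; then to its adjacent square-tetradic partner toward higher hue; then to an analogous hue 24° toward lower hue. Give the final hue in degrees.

+28° (analog 28° ↑): 56 + 28 = 84°
−90° (square ↓): 84 − 90 = -6 → -6 + 360 = 354°
+156° (split-comp 24° ↓): 354 + 156 = 510 → 510 − 360 = 150°
+90° (square ↑): 150 + 90 = 240°
−24° (analog 24° ↓): 240 − 24 = 216°

216°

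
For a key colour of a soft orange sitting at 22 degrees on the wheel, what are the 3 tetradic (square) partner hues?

112°, 202°, 292°

A square tetradic scheme places four hues every 90°.
22 + 90 = 112°
22 + 180 = 202°
22 + 270 = 292°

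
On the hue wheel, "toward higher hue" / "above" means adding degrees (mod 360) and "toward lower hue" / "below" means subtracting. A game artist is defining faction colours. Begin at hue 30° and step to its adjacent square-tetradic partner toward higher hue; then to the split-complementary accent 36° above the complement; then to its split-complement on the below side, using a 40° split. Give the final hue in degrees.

116°

30 + 90 = 120°   (square ↑)
120 + 216 = 336°   (split-comp 36° ↑)
336 + 140 = 476 → 476 − 360 = 116°   (split-comp 40° ↓)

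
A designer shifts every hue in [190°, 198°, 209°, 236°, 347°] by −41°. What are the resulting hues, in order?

190 − 41 = 149°
198 − 41 = 157°
209 − 41 = 168°
236 − 41 = 195°
347 − 41 = 306°

149°, 157°, 168°, 195°, 306°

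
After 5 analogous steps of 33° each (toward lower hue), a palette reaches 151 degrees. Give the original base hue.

316°

5 steps of 33° (toward lower hue) give a net shift of −165°.
Start = end − shift: 151 + 165 = 316°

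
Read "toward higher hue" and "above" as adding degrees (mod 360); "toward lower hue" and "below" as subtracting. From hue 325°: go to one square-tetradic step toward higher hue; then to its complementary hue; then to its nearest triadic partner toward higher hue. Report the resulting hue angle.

355°

325 + 90 = 415 → 415 − 360 = 55°   (square ↑)
55 + 180 = 235°   (complement)
235 + 120 = 355°   (triadic ↑)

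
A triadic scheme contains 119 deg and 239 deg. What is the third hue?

359°

A triad spaces three hues 120° apart.
The full set is {119°, 239°, 359°}.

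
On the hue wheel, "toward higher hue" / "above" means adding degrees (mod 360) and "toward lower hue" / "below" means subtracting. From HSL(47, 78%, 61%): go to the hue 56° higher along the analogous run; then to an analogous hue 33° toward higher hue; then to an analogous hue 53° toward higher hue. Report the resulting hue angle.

189°

47 + 56 = 103°   (analog 56° ↑)
103 + 33 = 136°   (analog 33° ↑)
136 + 53 = 189°   (analog 53° ↑)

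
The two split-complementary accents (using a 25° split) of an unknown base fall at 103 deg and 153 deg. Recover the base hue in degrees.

The accents sit 25° either side of the complement, so the complement is their short-arc midpoint on the wheel.
Short-arc midpoint of 103° and 153°: 128°.
Base is 180° from the complement: 128 − 180 = -52 → -52 + 360 = 308°

308°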